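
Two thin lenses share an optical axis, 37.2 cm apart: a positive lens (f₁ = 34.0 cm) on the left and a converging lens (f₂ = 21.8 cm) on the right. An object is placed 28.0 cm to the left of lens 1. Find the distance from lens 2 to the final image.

Lens 1: 1/d_i1 = 1/f₁ − 1/d_o1 = 1/(34.0) − 1/(28.0) = -0.006303, so d_i1 = -158.7 cm.
The intermediate image is 158.7 cm to the left of lens 1 (virtual), which is 37.2 − (-158.7) = 195.9 cm to the left of lens 2, so d_o2 = +195.9 cm.
Lens 2: 1/d_i2 = 1/f₂ − 1/d_o2 = 1/(21.8) − 1/(195.9) = 0.04077, so d_i2 = 24.5 cm.
The final image is real, 24.5 cm to the right of lens 2 (overall magnification ≈ -0.71).

24.5 cm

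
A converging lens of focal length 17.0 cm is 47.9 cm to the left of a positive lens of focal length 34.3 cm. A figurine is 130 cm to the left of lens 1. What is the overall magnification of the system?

Lens 1: 1/d_i1 = 1/(17.0) − 1/(130) = 0.05113, so d_i1 = 19.56 cm; m₁ = −d_i1/d_o1 = -0.1505.
d_o2 = 47.9 − (19.56) = 28.34 cm.
Lens 2: 1/d_i2 = 1/(34.3) − 1/(28.34) = -0.006131, so d_i2 = -163.1 cm; m₂ = −d_i2/d_o2 = +5.755.
m = m₁·m₂ = (-0.1505)(+5.755) = -0.866.

m = -0.866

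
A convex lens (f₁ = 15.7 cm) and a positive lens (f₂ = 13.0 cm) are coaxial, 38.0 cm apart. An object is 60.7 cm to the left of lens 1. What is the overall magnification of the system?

m = +1.19

Lens 1: 1/d_i1 = 1/(15.7) − 1/(60.7) = 0.04722, so d_i1 = 21.18 cm; m₁ = −d_i1/d_o1 = -0.3489.
d_o2 = 38.0 − (21.18) = 16.82 cm.
Lens 2: 1/d_i2 = 1/(13.0) − 1/(16.82) = 0.01747, so d_i2 = 57.24 cm; m₂ = −d_i2/d_o2 = -3.403.
m = m₁·m₂ = (-0.3489)(-3.403) = +1.19.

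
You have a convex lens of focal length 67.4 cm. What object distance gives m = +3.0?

m = −d_i/d_o ⇒ d_i = −m·d_o.
1/f = 1/d_o + 1/d_i = 1/d_o − 1/(m·d_o) = (1 − 1/m)/d_o, so d_o = f(1 − 1/m) = (67.40)(1 − 1/(+3.0)) = 44.9 cm.

44.9 cm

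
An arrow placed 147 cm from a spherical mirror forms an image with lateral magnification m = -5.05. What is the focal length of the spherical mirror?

m = −d_i/d_o ⇒ d_i = −m·d_o = −(-5.05)·(147) = 742.4 cm.
1/f = 1/d_o + 1/d_i = 1/(147) + 1/(742.4) = 0.008150, so f = 123 cm.
Since f is positive, the spherical mirror is concave.

f = 123 cm (concave)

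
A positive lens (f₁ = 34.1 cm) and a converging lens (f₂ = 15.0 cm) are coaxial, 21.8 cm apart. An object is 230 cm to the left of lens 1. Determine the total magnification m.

Lens 1: 1/d_i1 = 1/(34.1) − 1/(230) = 0.02498, so d_i1 = 40.04 cm; m₁ = −d_i1/d_o1 = -0.1741.
d_o2 = 21.8 − (40.04) = -18.24 cm (virtual object).
Lens 2: 1/d_i2 = 1/(15.0) − 1/(-18.24) = 0.1215, so d_i2 = 8.231 cm; m₂ = −d_i2/d_o2 = +0.4513.
m = m₁·m₂ = (-0.1741)(+0.4513) = -0.0786.

m = -0.0786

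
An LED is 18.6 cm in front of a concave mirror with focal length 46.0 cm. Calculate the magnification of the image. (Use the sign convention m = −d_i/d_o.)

m = +1.68

1/d_i = 1/f − 1/d_o = 1/(46.00) − 1/(18.6) = -0.03202, so d_i = -31.23 cm.
m = −d_i/d_o = −(-31.23)/(18.6) = +1.68.
The image is virtual, upright and enlarged, behind the mirror.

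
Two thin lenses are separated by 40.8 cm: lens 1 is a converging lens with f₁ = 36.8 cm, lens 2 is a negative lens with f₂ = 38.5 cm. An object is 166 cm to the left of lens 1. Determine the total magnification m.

m = -0.342

Lens 1: 1/d_i1 = 1/(36.8) − 1/(166) = 0.02115, so d_i1 = 47.28 cm; m₁ = −d_i1/d_o1 = -0.2848.
d_o2 = 40.8 − (47.28) = -6.480 cm (virtual object).
f₂ = −38.5 cm (diverging).
Lens 2: 1/d_i2 = 1/(-38.5) − 1/(-6.480) = 0.1283, so d_i2 = 7.791 cm; m₂ = −d_i2/d_o2 = +1.202.
m = m₁·m₂ = (-0.2848)(+1.202) = -0.342.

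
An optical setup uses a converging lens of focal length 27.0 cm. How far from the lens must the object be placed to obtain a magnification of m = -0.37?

m = −d_i/d_o ⇒ d_i = −m·d_o.
1/f = 1/d_o + 1/d_i = 1/d_o − 1/(m·d_o) = (1 − 1/m)/d_o, so d_o = f(1 − 1/m) = (27.00)(1 − 1/(-0.37)) = 100.0 cm.

100.0 cm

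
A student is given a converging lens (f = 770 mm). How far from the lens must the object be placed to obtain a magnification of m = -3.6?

984 mm

m = −d_i/d_o ⇒ d_i = −m·d_o.
1/f = 1/d_o + 1/d_i = 1/d_o − 1/(m·d_o) = (1 − 1/m)/d_o, so d_o = f(1 − 1/m) = (770.0)(1 − 1/(-3.6)) = 984 mm.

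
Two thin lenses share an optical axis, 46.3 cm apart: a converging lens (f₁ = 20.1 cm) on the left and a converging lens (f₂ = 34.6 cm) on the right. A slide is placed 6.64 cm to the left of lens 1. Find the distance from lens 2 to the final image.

Lens 1: 1/d_i1 = 1/f₁ − 1/d_o1 = 1/(20.1) − 1/(6.64) = -0.1009, so d_i1 = -9.916 cm.
The intermediate image is 9.916 cm to the left of lens 1 (virtual), which is 46.3 − (-9.916) = 56.22 cm to the left of lens 2, so d_o2 = +56.22 cm.
Lens 2: 1/d_i2 = 1/f₂ − 1/d_o2 = 1/(34.6) − 1/(56.22) = 0.01111, so d_i2 = 90.0 cm.
The final image is real, 90.0 cm to the right of lens 2 (overall magnification ≈ -2.4).

90.0 cm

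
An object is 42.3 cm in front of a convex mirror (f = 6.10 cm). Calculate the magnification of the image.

m = +0.126

For a convex mirror, f = -6.10 cm.
1/d_i = 1/f − 1/d_o = 1/(-6.100) − 1/(42.3) = -0.1876, so d_i = -5.331 cm.
m = −d_i/d_o = −(-5.331)/(42.3) = +0.126.
The image is virtual, upright and reduced, behind the mirror.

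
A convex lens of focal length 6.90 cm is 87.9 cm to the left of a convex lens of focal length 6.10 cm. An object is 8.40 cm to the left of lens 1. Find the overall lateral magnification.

m = +0.650

Lens 1: 1/d_i1 = 1/(6.90) − 1/(8.40) = 0.02588, so d_i1 = 38.64 cm; m₁ = −d_i1/d_o1 = -4.600.
d_o2 = 87.9 − (38.64) = 49.26 cm.
Lens 2: 1/d_i2 = 1/(6.10) − 1/(49.26) = 0.1436, so d_i2 = 6.962 cm; m₂ = −d_i2/d_o2 = -0.1413.
m = m₁·m₂ = (-4.600)(-0.1413) = +0.650.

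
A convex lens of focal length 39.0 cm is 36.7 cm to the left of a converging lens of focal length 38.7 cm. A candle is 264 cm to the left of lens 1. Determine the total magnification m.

Lens 1: 1/d_i1 = 1/(39.0) − 1/(264) = 0.02185, so d_i1 = 45.76 cm; m₁ = −d_i1/d_o1 = -0.1733.
d_o2 = 36.7 − (45.76) = -9.060 cm (virtual object).
Lens 2: 1/d_i2 = 1/(38.7) − 1/(-9.060) = 0.1362, so d_i2 = 7.341 cm; m₂ = −d_i2/d_o2 = +0.8103.
m = m₁·m₂ = (-0.1733)(+0.8103) = -0.140.

m = -0.140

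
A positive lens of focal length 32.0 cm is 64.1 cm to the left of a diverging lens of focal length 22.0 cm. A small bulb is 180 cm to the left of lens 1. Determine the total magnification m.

Lens 1: 1/d_i1 = 1/(32.0) − 1/(180) = 0.02569, so d_i1 = 38.92 cm; m₁ = −d_i1/d_o1 = -0.2162.
d_o2 = 64.1 − (38.92) = 25.18 cm.
f₂ = −22.0 cm (diverging).
Lens 2: 1/d_i2 = 1/(-22.0) − 1/(25.18) = -0.08517, so d_i2 = -11.74 cm; m₂ = −d_i2/d_o2 = +0.4663.
m = m₁·m₂ = (-0.2162)(+0.4663) = -0.101.

m = -0.101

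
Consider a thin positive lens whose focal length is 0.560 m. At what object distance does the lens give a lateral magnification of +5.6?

0.460 m

m = −d_i/d_o ⇒ d_i = −m·d_o.
1/f = 1/d_o + 1/d_i = 1/d_o − 1/(m·d_o) = (1 − 1/m)/d_o, so d_o = f(1 − 1/m) = (0.5600)(1 − 1/(+5.6)) = 0.460 m.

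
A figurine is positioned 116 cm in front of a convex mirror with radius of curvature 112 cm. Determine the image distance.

37.8 cm

f = R/2 = 112/2 = 56.00 cm; for a convex mirror, f = -56.00 cm.
Mirror equation: 1/v = 1/f − 1/u = 1/(-56.00) − 1/(116) = -0.01786 − 0.008621 = -0.02648, so v = -37.8 cm.
The image is virtual, upright and reduced, behind the mirror.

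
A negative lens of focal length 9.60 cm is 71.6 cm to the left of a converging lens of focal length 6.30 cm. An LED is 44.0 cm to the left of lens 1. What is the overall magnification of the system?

f₁ = −9.60 cm (diverging).
Lens 1: 1/d_i1 = 1/(-9.60) − 1/(44.0) = -0.1269, so d_i1 = -7.881 cm; m₁ = −d_i1/d_o1 = +0.1791.
d_o2 = 71.6 − (-7.881) = 79.48 cm.
Lens 2: 1/d_i2 = 1/(6.30) − 1/(79.48) = 0.1461, so d_i2 = 6.842 cm; m₂ = −d_i2/d_o2 = -0.08609.
m = m₁·m₂ = (+0.1791)(-0.08609) = -0.0154.

m = -0.0154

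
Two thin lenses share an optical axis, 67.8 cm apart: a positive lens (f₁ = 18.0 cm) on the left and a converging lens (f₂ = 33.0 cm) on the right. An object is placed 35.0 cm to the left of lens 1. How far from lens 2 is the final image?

449 cm

Lens 1: 1/d_i1 = 1/f₁ − 1/d_o1 = 1/(18.0) − 1/(35.0) = 0.02698, so d_i1 = 37.06 cm.
The intermediate image is 37.06 cm to the right of lens 1, which is 67.8 − (37.06) = 30.74 cm to the left of lens 2, so d_o2 = +30.74 cm.
Lens 2: 1/d_i2 = 1/f₂ − 1/d_o2 = 1/(33.0) − 1/(30.74) = -0.002228, so d_i2 = -449 cm.
The final image is virtual, 449 cm to the left of lens 2 (overall magnification ≈ -15).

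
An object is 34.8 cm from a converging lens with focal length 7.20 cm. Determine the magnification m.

m = -0.261

1/d_i = 1/f − 1/d_o = 1/(7.200) − 1/(34.8) = 0.1102, so d_i = 9.078 cm.
m = −d_i/d_o = −(9.078)/(34.8) = -0.261.
The image is real, inverted and reduced, on the far side of the lens.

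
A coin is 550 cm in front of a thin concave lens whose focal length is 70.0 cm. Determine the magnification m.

m = +0.113

For a concave lens, f = -70.0 cm.
1/d_i = 1/f − 1/d_o = 1/(-70.00) − 1/(550) = -0.01610, so d_i = -62.10 cm.
m = −d_i/d_o = −(-62.10)/(550) = +0.113.
The image is virtual, upright and reduced, on the same side as the object.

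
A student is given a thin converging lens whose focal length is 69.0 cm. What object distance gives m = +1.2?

m = −d_i/d_o ⇒ d_i = −m·d_o.
1/f = 1/d_o + 1/d_i = 1/d_o − 1/(m·d_o) = (1 − 1/m)/d_o, so d_o = f(1 − 1/m) = (69.00)(1 − 1/(+1.2)) = 11.5 cm.

11.5 cm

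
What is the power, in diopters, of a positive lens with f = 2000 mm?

f = 200 cm = 2.00 m.
P = 1/f = 1/(2.00 m) = +0.500 D.

P = +0.500 D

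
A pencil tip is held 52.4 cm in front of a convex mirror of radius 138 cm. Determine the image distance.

29.8 cm

f = R/2 = 138/2 = 69.00 cm; for a convex mirror, f = -69.00 cm.
Mirror equation: 1/s_i = 1/f − 1/s_o = 1/(-69.00) − 1/(52.4) = -0.01449 − 0.01908 = -0.03358, so s_i = -29.8 cm.
The image is virtual, upright and reduced, behind the mirror.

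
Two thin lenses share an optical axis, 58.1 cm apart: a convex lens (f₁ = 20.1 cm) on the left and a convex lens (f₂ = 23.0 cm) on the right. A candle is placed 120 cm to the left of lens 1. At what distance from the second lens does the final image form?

Lens 1: 1/d_i1 = 1/f₁ − 1/d_o1 = 1/(20.1) − 1/(120) = 0.04142, so d_i1 = 24.14 cm.
The intermediate image is 24.14 cm to the right of lens 1, which is 58.1 − (24.14) = 33.96 cm to the left of lens 2, so d_o2 = +33.96 cm.
Lens 2: 1/d_i2 = 1/f₂ − 1/d_o2 = 1/(23.0) − 1/(33.96) = 0.01403, so d_i2 = 71.3 cm.
The final image is real, 71.3 cm to the right of lens 2 (overall magnification ≈ 0.42).

71.3 cm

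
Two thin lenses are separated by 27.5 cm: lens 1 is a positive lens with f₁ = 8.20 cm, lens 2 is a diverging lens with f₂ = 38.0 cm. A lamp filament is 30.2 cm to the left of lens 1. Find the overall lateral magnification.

Lens 1: 1/d_i1 = 1/(8.20) − 1/(30.2) = 0.08884, so d_i1 = 11.26 cm; m₁ = −d_i1/d_o1 = -0.3728.
d_o2 = 27.5 − (11.26) = 16.24 cm.
f₂ = −38.0 cm (diverging).
Lens 2: 1/d_i2 = 1/(-38.0) − 1/(16.24) = -0.08789, so d_i2 = -11.38 cm; m₂ = −d_i2/d_o2 = +0.7006.
m = m₁·m₂ = (-0.3728)(+0.7006) = -0.261.

m = -0.261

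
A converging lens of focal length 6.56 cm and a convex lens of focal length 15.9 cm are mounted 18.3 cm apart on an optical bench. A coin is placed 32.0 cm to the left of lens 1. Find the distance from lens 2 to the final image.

Lens 1: 1/d_i1 = 1/f₁ − 1/d_o1 = 1/(6.56) − 1/(32.0) = 0.1212, so d_i1 = 8.252 cm.
The intermediate image is 8.252 cm to the right of lens 1, which is 18.3 − (8.252) = 10.05 cm to the left of lens 2, so d_o2 = +10.05 cm.
Lens 2: 1/d_i2 = 1/f₂ − 1/d_o2 = 1/(15.9) − 1/(10.05) = -0.03661, so d_i2 = -27.3 cm.
The final image is virtual, 27.3 cm to the left of lens 2 (overall magnification ≈ -0.70).

27.3 cm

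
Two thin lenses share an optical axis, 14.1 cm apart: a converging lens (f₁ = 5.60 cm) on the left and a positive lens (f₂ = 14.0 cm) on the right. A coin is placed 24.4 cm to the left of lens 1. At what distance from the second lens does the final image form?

Lens 1: 1/d_i1 = 1/f₁ − 1/d_o1 = 1/(5.60) − 1/(24.4) = 0.1376, so d_i1 = 7.268 cm.
The intermediate image is 7.268 cm to the right of lens 1, which is 14.1 − (7.268) = 6.832 cm to the left of lens 2, so d_o2 = +6.832 cm.
Lens 2: 1/d_i2 = 1/f₂ − 1/d_o2 = 1/(14.0) − 1/(6.832) = -0.07494, so d_i2 = -13.3 cm.
The final image is virtual, 13.3 cm to the left of lens 2 (overall magnification ≈ -0.58).

13.3 cm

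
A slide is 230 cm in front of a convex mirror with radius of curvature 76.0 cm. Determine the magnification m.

f = R/2 = 76.0/2 = 38.00 cm; for a convex mirror, f = -38.00 cm.
1/d_i = 1/f − 1/d_o = 1/(-38.00) − 1/(230) = -0.03066, so d_i = -32.61 cm.
m = −d_i/d_o = −(-32.61)/(230) = +0.142.
The image is virtual, upright and reduced, behind the mirror.

m = +0.142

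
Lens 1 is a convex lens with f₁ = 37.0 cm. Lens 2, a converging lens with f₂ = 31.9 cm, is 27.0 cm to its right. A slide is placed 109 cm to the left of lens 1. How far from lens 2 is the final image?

15.2 cm

Lens 1: 1/d_i1 = 1/f₁ − 1/d_o1 = 1/(37.0) − 1/(109) = 0.01785, so d_i1 = 56.01 cm.
The intermediate image is 56.01 cm to the right of lens 1, which lies 29.01 cm to the right of lens 2 — a virtual object — so d_o2 = −29.01 cm.
Lens 2: 1/d_i2 = 1/f₂ − 1/d_o2 = 1/(31.9) − 1/(-29.01) = 0.06582, so d_i2 = 15.2 cm.
The final image is real, 15.2 cm to the right of lens 2 (overall magnification ≈ -0.27).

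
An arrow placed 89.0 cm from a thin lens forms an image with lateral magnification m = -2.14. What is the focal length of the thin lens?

f = 60.7 cm (converging)

m = −d_i/d_o ⇒ d_i = −m·d_o = −(-2.14)·(89.0) = 190.5 cm.
1/f = 1/d_o + 1/d_i = 1/(89.0) + 1/(190.5) = 0.01649, so f = 60.7 cm.
Since f is positive, the thin lens is converging.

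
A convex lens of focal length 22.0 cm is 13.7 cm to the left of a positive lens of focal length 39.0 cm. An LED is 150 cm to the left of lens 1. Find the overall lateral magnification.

Lens 1: 1/d_i1 = 1/(22.0) − 1/(150) = 0.03879, so d_i1 = 25.78 cm; m₁ = −d_i1/d_o1 = -0.1719.
d_o2 = 13.7 − (25.78) = -12.08 cm (virtual object).
Lens 2: 1/d_i2 = 1/(39.0) − 1/(-12.08) = 0.1084, so d_i2 = 9.223 cm; m₂ = −d_i2/d_o2 = +0.7635.
m = m₁·m₂ = (-0.1719)(+0.7635) = -0.131.

m = -0.131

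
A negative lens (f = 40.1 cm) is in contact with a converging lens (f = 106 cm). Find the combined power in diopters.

P = -1.55 D

P₁ = 1/f₁ = 1/(-0.401 m) = -2.494 D; P₂ = 1/f₂ = 1/(1.06 m) = +0.9434 D.
For thin lenses in contact, P = P₁ + P₂ = (-2.494) + (+0.9434) = -1.55 D.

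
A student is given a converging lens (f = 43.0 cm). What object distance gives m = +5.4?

m = −d_i/d_o ⇒ d_i = −m·d_o.
1/f = 1/d_o + 1/d_i = 1/d_o − 1/(m·d_o) = (1 − 1/m)/d_o, so d_o = f(1 − 1/m) = (43.00)(1 − 1/(+5.4)) = 35.0 cm.

35.0 cm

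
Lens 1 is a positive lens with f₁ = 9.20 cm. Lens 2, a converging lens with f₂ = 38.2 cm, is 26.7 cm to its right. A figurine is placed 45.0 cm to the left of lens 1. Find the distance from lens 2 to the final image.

25.1 cm

Lens 1: 1/d_i1 = 1/f₁ − 1/d_o1 = 1/(9.20) − 1/(45.0) = 0.08647, so d_i1 = 11.56 cm.
The intermediate image is 11.56 cm to the right of lens 1, which is 26.7 − (11.56) = 15.14 cm to the left of lens 2, so d_o2 = +15.14 cm.
Lens 2: 1/d_i2 = 1/f₂ − 1/d_o2 = 1/(38.2) − 1/(15.14) = -0.03987, so d_i2 = -25.1 cm.
The final image is virtual, 25.1 cm to the left of lens 2 (overall magnification ≈ -0.43).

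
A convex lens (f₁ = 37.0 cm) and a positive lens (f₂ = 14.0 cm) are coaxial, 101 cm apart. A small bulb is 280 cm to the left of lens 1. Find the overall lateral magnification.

m = +0.0480

Lens 1: 1/d_i1 = 1/(37.0) − 1/(280) = 0.02346, so d_i1 = 42.63 cm; m₁ = −d_i1/d_o1 = -0.1522.
d_o2 = 101 − (42.63) = 58.37 cm.
Lens 2: 1/d_i2 = 1/(14.0) − 1/(58.37) = 0.05430, so d_i2 = 18.42 cm; m₂ = −d_i2/d_o2 = -0.3155.
m = m₁·m₂ = (-0.1522)(-0.3155) = +0.0480.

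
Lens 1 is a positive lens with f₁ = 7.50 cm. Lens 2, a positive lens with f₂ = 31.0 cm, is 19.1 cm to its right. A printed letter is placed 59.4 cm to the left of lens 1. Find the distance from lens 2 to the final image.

15.9 cm

Lens 1: 1/d_i1 = 1/f₁ − 1/d_o1 = 1/(7.50) − 1/(59.4) = 0.1165, so d_i1 = 8.584 cm.
The intermediate image is 8.584 cm to the right of lens 1, which is 19.1 − (8.584) = 10.52 cm to the left of lens 2, so d_o2 = +10.52 cm.
Lens 2: 1/d_i2 = 1/f₂ − 1/d_o2 = 1/(31.0) − 1/(10.52) = -0.06280, so d_i2 = -15.9 cm.
The final image is virtual, 15.9 cm to the left of lens 2 (overall magnification ≈ -0.22).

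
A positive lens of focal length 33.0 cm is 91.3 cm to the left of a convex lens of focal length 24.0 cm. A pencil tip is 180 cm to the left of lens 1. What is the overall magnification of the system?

m = +0.200

Lens 1: 1/d_i1 = 1/(33.0) − 1/(180) = 0.02475, so d_i1 = 40.41 cm; m₁ = −d_i1/d_o1 = -0.2245.
d_o2 = 91.3 − (40.41) = 50.89 cm.
Lens 2: 1/d_i2 = 1/(24.0) − 1/(50.89) = 0.02202, so d_i2 = 45.42 cm; m₂ = −d_i2/d_o2 = -0.8925.
m = m₁·m₂ = (-0.2245)(-0.8925) = +0.200.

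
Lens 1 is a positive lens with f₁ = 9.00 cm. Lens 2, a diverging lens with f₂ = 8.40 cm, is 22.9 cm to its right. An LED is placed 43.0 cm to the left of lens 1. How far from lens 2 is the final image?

4.86 cm

Lens 1: 1/d_i1 = 1/f₁ − 1/d_o1 = 1/(9.00) − 1/(43.0) = 0.08786, so d_i1 = 11.38 cm.
The intermediate image is 11.38 cm to the right of lens 1, which is 22.9 − (11.38) = 11.52 cm to the left of lens 2, so d_o2 = +11.52 cm.
Lens 2 is diverging, so f₂ = −8.40 cm.
Lens 2: 1/d_i2 = 1/f₂ − 1/d_o2 = 1/(-8.40) − 1/(11.52) = -0.2059, so d_i2 = -4.86 cm.
The final image is virtual, 4.86 cm to the left of lens 2 (overall magnification ≈ -0.11).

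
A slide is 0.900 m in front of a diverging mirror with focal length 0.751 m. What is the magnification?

m = +0.455

For a diverging mirror, f = -0.751 m.
1/d_i = 1/f − 1/d_o = 1/(-0.7510) − 1/(0.900) = -2.443, so d_i = -0.4094 m.
m = −d_i/d_o = −(-0.4094)/(0.900) = +0.455.
The image is virtual, upright and reduced, behind the mirror.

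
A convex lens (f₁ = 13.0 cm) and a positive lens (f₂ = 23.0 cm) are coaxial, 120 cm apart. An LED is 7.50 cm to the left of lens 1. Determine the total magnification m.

m = -0.474

Lens 1: 1/d_i1 = 1/(13.0) − 1/(7.50) = -0.05641, so d_i1 = -17.73 cm; m₁ = −d_i1/d_o1 = +2.364.
d_o2 = 120 − (-17.73) = 137.7 cm.
Lens 2: 1/d_i2 = 1/(23.0) − 1/(137.7) = 0.03622, so d_i2 = 27.61 cm; m₂ = −d_i2/d_o2 = -0.2005.
m = m₁·m₂ = (+2.364)(-0.2005) = -0.474.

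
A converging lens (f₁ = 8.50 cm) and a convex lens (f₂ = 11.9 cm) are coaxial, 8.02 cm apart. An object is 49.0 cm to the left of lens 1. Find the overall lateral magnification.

m = -0.176

Lens 1: 1/d_i1 = 1/(8.50) − 1/(49.0) = 0.09724, so d_i1 = 10.28 cm; m₁ = −d_i1/d_o1 = -0.2098.
d_o2 = 8.02 − (10.28) = -2.260 cm (virtual object).
Lens 2: 1/d_i2 = 1/(11.9) − 1/(-2.260) = 0.5265, so d_i2 = 1.899 cm; m₂ = −d_i2/d_o2 = +0.8404.
m = m₁·m₂ = (-0.2098)(+0.8404) = -0.176.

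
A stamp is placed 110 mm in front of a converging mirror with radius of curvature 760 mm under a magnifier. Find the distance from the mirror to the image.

155 mm

f = R/2 = 760/2 = 380.0 mm.
Mirror equation: 1/s_i = 1/f − 1/s_o = 1/(380.0) − 1/(110) = 0.002632 − 0.009091 = -0.006459, so s_i = -155 mm.
The image is virtual, upright and enlarged, behind the mirror.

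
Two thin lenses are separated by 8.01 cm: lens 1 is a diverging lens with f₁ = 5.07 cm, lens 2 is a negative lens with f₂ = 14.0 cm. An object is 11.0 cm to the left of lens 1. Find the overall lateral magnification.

f₁ = −5.07 cm (diverging).
Lens 1: 1/d_i1 = 1/(-5.07) − 1/(11.0) = -0.2881, so d_i1 = -3.470 cm; m₁ = −d_i1/d_o1 = +0.3155.
d_o2 = 8.01 − (-3.470) = 11.48 cm.
f₂ = −14.0 cm (diverging).
Lens 2: 1/d_i2 = 1/(-14.0) − 1/(11.48) = -0.1585, so d_i2 = -6.308 cm; m₂ = −d_i2/d_o2 = +0.5495.
m = m₁·m₂ = (+0.3155)(+0.5495) = +0.173.

m = +0.173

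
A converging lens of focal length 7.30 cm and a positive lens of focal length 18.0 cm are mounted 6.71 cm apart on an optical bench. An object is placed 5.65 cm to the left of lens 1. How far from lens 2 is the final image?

Lens 1: 1/d_i1 = 1/f₁ − 1/d_o1 = 1/(7.30) − 1/(5.65) = -0.04000, so d_i1 = -25.00 cm.
The intermediate image is 25.00 cm to the left of lens 1 (virtual), which is 6.71 − (-25.00) = 31.71 cm to the left of lens 2, so d_o2 = +31.71 cm.
Lens 2: 1/d_i2 = 1/f₂ − 1/d_o2 = 1/(18.0) − 1/(31.71) = 0.02402, so d_i2 = 41.6 cm.
The final image is real, 41.6 cm to the right of lens 2 (overall magnification ≈ -5.8).

41.6 cm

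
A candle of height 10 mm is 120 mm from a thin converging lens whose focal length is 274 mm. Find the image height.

17.8 mm

1/d_i = 1/f − 1/d_o = 1/(274.0) − 1/(120) = -0.004684, so d_i = -213.5 mm.
m = −d_i/d_o = +1.779.
|h_i| = |m|·h_o = 1.779 × 10 = 17.8 mm. The image is virtual, upright and enlarged, on the same side as the object.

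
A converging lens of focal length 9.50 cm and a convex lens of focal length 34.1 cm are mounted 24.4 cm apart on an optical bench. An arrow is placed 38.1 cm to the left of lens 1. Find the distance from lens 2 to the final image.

17.9 cm

Lens 1: 1/d_i1 = 1/f₁ − 1/d_o1 = 1/(9.50) − 1/(38.1) = 0.07902, so d_i1 = 12.66 cm.
The intermediate image is 12.66 cm to the right of lens 1, which is 24.4 − (12.66) = 11.74 cm to the left of lens 2, so d_o2 = +11.74 cm.
Lens 2: 1/d_i2 = 1/f₂ − 1/d_o2 = 1/(34.1) − 1/(11.74) = -0.05585, so d_i2 = -17.9 cm.
The final image is virtual, 17.9 cm to the left of lens 2 (overall magnification ≈ -0.51).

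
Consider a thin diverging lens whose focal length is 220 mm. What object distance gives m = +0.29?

For a diverging lens, f = -220 mm.
m = −d_i/d_o ⇒ d_i = −m·d_o.
1/f = 1/d_o + 1/d_i = 1/d_o − 1/(m·d_o) = (1 − 1/m)/d_o, so d_o = f(1 − 1/m) = (-220.0)(1 − 1/(+0.29)) = 539 mm.

539 mm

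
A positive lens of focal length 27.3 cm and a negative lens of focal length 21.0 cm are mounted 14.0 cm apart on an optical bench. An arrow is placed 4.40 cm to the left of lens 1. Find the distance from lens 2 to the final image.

10.0 cm

Lens 1: 1/d_i1 = 1/f₁ − 1/d_o1 = 1/(27.3) − 1/(4.40) = -0.1906, so d_i1 = -5.245 cm.
The intermediate image is 5.245 cm to the left of lens 1 (virtual), which is 14.0 − (-5.245) = 19.25 cm to the left of lens 2, so d_o2 = +19.25 cm.
Lens 2 is diverging, so f₂ = −21.0 cm.
Lens 2: 1/d_i2 = 1/f₂ − 1/d_o2 = 1/(-21.0) − 1/(19.25) = -0.09957, so d_i2 = -10.0 cm.
The final image is virtual, 10.0 cm to the left of lens 2 (overall magnification ≈ 0.62).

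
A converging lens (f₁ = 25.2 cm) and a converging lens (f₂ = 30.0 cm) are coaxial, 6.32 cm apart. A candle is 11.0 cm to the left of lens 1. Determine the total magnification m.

Lens 1: 1/d_i1 = 1/(25.2) − 1/(11.0) = -0.05123, so d_i1 = -19.52 cm; m₁ = −d_i1/d_o1 = +1.775.
d_o2 = 6.32 − (-19.52) = 25.84 cm.
Lens 2: 1/d_i2 = 1/(30.0) − 1/(25.84) = -0.005366, so d_i2 = -186.3 cm; m₂ = −d_i2/d_o2 = +7.212.
m = m₁·m₂ = (+1.775)(+7.212) = +12.8.

m = +12.8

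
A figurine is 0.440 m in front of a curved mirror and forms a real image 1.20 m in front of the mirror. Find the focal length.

Real image ⇒ d_i = +1.20 m.
1/f = 1/d_o + 1/d_i = 1/(0.440) + 1/(1.20) = 3.106, so f = 0.322 m.
Since f is positive, the curved mirror is concave.

f = 0.322 m (concave)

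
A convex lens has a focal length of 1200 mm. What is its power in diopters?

P = +0.833 D

f = 120 cm = 1.20 m.
P = 1/f = 1/(1.20 m) = +0.833 D.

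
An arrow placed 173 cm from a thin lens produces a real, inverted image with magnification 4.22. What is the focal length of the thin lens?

f = 140 cm (converging)

m = −d_i/d_o ⇒ d_i = −m·d_o = −(-4.22)·(173) = 730.1 cm.
1/f = 1/d_o + 1/d_i = 1/(173) + 1/(730.1) = 0.007150, so f = 140 cm.
Since f is positive, the thin lens is converging.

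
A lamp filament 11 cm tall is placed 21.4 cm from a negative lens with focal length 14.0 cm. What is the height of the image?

For a negative lens, f = -14.0 cm.
1/d_i = 1/f − 1/d_o = 1/(-14.00) − 1/(21.4) = -0.1182, so d_i = -8.463 cm.
m = −d_i/d_o = +0.3955.
|h_i| = |m|·h_o = 0.3955 × 11 = 4.35 cm. The image is virtual, upright and reduced, on the same side as the object.

4.35 cm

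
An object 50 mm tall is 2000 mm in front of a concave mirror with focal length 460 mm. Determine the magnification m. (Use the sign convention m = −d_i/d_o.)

1/d_i = 1/f − 1/d_o = 1/(460.0) − 1/(2000) = 0.001674, so d_i = 597.4 mm.
m = −d_i/d_o = −(597.4)/(2000) = -0.299.
The image is real, inverted and reduced, in front of the mirror.

m = -0.299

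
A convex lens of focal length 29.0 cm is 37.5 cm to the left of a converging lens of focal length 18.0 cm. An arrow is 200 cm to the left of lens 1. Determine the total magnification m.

m = -0.212

Lens 1: 1/d_i1 = 1/(29.0) − 1/(200) = 0.02948, so d_i1 = 33.92 cm; m₁ = −d_i1/d_o1 = -0.1696.
d_o2 = 37.5 − (33.92) = 3.580 cm.
Lens 2: 1/d_i2 = 1/(18.0) − 1/(3.580) = -0.2238, so d_i2 = -4.469 cm; m₂ = −d_i2/d_o2 = +1.248.
m = m₁·m₂ = (-0.1696)(+1.248) = -0.212.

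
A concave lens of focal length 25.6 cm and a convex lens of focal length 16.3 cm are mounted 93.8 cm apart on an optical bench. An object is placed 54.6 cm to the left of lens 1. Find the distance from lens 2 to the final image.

Lens 1 is diverging, so f₁ = −25.6 cm.
Lens 1: 1/d_i1 = 1/f₁ − 1/d_o1 = 1/(-25.6) − 1/(54.6) = -0.05738, so d_i1 = -17.43 cm.
The intermediate image is 17.43 cm to the left of lens 1 (virtual), which is 93.8 − (-17.43) = 111.2 cm to the left of lens 2, so d_o2 = +111.2 cm.
Lens 2: 1/d_i2 = 1/f₂ − 1/d_o2 = 1/(16.3) − 1/(111.2) = 0.05236, so d_i2 = 19.1 cm.
The final image is real, 19.1 cm to the right of lens 2 (overall magnification ≈ -0.055).

19.1 cm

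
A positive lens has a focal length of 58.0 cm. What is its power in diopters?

f = 58.0 cm = 0.580 m.
P = 1/f = 1/(0.580 m) = +1.72 D.

P = +1.72 D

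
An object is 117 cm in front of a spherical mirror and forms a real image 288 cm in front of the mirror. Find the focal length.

f = 83.2 cm (concave)

Real image ⇒ d_i = +288 cm.
1/f = 1/d_o + 1/d_i = 1/(117) + 1/(288) = 0.01202, so f = 83.2 cm.
Since f is positive, the spherical mirror is concave.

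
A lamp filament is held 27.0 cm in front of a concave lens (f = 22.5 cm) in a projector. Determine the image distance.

12.3 cm

For a concave lens, f = -22.5 cm.
Lens equation: 1/d_i = 1/f − 1/d_o = 1/(-22.50) − 1/(27.0) = -0.04444 − 0.03704 = -0.08148, so d_i = -12.3 cm.
The image is virtual, upright and reduced, on the same side as the object.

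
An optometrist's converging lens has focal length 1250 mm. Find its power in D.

P = +0.800 D

f = 125 cm = 1.25 m.
P = 1/f = 1/(1.25 m) = +0.800 D.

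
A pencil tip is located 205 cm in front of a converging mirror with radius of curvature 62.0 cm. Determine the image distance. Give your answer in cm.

36.5 cm

f = R/2 = 62.0/2 = 31.00 cm.
Mirror equation: 1/v = 1/f − 1/u = 1/(31.00) − 1/(205) = 0.03226 − 0.004878 = 0.02738, so v = 36.5 cm.
The image is real, inverted and reduced, in front of the mirror.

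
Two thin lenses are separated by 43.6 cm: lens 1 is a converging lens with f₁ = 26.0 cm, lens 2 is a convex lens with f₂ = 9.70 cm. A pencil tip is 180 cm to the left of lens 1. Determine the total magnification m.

m = +0.467

Lens 1: 1/d_i1 = 1/(26.0) − 1/(180) = 0.03291, so d_i1 = 30.39 cm; m₁ = −d_i1/d_o1 = -0.1688.
d_o2 = 43.6 − (30.39) = 13.21 cm.
Lens 2: 1/d_i2 = 1/(9.70) − 1/(13.21) = 0.02739, so d_i2 = 36.51 cm; m₂ = −d_i2/d_o2 = -2.764.
m = m₁·m₂ = (-0.1688)(-2.764) = +0.467.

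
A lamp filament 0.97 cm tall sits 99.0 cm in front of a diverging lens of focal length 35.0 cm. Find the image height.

For a diverging lens, f = -35.0 cm.
1/d_i = 1/f − 1/d_o = 1/(-35.00) − 1/(99.0) = -0.03867, so d_i = -25.86 cm.
m = −d_i/d_o = +0.2612.
|h_i| = |m|·h_o = 0.2612 × 0.97 = 0.253 cm. The image is virtual, upright and reduced, on the same side as the object.

0.253 cm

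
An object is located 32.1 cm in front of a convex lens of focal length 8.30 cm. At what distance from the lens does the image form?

Lens equation: 1/s_i = 1/f − 1/s_o = 1/(8.300) − 1/(32.1) = 0.1205 − 0.03115 = 0.08933, so s_i = 11.2 cm.
The image is real, inverted and reduced, on the far side of the lens.

11.2 cm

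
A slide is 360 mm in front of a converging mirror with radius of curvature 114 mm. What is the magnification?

m = -0.188

f = R/2 = 114/2 = 57.00 mm.
1/d_i = 1/f − 1/d_o = 1/(57.00) − 1/(360) = 0.01477, so d_i = 67.72 mm.
m = −d_i/d_o = −(67.72)/(360) = -0.188.
The image is real, inverted and reduced, in front of the mirror.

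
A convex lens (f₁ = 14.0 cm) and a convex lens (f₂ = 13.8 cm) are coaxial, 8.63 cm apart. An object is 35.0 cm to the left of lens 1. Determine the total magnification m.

m = -0.323

Lens 1: 1/d_i1 = 1/(14.0) − 1/(35.0) = 0.04286, so d_i1 = 23.33 cm; m₁ = −d_i1/d_o1 = -0.6666.
d_o2 = 8.63 − (23.33) = -14.70 cm (virtual object).
Lens 2: 1/d_i2 = 1/(13.8) − 1/(-14.70) = 0.1405, so d_i2 = 7.118 cm; m₂ = −d_i2/d_o2 = +0.4842.
m = m₁·m₂ = (-0.6666)(+0.4842) = -0.323.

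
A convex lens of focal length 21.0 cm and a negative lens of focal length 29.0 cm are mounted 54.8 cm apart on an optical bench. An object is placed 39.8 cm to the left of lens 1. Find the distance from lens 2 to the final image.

7.62 cm

Lens 1: 1/d_i1 = 1/f₁ − 1/d_o1 = 1/(21.0) − 1/(39.8) = 0.02249, so d_i1 = 44.46 cm.
The intermediate image is 44.46 cm to the right of lens 1, which is 54.8 − (44.46) = 10.34 cm to the left of lens 2, so d_o2 = +10.34 cm.
Lens 2 is diverging, so f₂ = −29.0 cm.
Lens 2: 1/d_i2 = 1/f₂ − 1/d_o2 = 1/(-29.0) − 1/(10.34) = -0.1312, so d_i2 = -7.62 cm.
The final image is virtual, 7.62 cm to the left of lens 2 (overall magnification ≈ -0.82).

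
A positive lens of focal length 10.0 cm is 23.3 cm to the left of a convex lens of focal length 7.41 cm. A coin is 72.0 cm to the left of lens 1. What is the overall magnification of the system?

m = +0.279

Lens 1: 1/d_i1 = 1/(10.0) − 1/(72.0) = 0.08611, so d_i1 = 11.61 cm; m₁ = −d_i1/d_o1 = -0.1613.
d_o2 = 23.3 − (11.61) = 11.69 cm.
Lens 2: 1/d_i2 = 1/(7.41) − 1/(11.69) = 0.04941, so d_i2 = 20.24 cm; m₂ = −d_i2/d_o2 = -1.731.
m = m₁·m₂ = (-0.1613)(-1.731) = +0.279.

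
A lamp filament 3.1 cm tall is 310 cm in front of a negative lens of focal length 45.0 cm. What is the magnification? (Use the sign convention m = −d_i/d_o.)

For a negative lens, f = -45.0 cm.
1/d_i = 1/f − 1/d_o = 1/(-45.00) − 1/(310) = -0.02545, so d_i = -39.30 cm.
m = −d_i/d_o = −(-39.30)/(310) = +0.127.
The image is virtual, upright and reduced, on the same side as the object.

m = +0.127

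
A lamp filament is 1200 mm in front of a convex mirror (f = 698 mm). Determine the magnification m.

m = +0.368

For a convex mirror, f = -698 mm.
1/d_i = 1/f − 1/d_o = 1/(-698.0) − 1/(1200) = -0.002266, so d_i = -441.3 mm.
m = −d_i/d_o = −(-441.3)/(1200) = +0.368.
The image is virtual, upright and reduced, behind the mirror.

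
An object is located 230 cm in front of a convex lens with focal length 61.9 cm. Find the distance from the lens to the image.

Thin-lens equation: 1/d_i = 1/f − 1/d_o = 1/(61.90) − 1/(230) = 0.01616 − 0.004348 = 0.01181, so d_i = 84.7 cm.
The image is real, inverted and reduced, on the far side of the lens.

84.7 cm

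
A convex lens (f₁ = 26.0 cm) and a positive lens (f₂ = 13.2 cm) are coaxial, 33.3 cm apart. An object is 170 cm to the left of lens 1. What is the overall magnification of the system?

m = -0.225

Lens 1: 1/d_i1 = 1/(26.0) − 1/(170) = 0.03258, so d_i1 = 30.69 cm; m₁ = −d_i1/d_o1 = -0.1805.
d_o2 = 33.3 − (30.69) = 2.610 cm.
Lens 2: 1/d_i2 = 1/(13.2) − 1/(2.610) = -0.3074, so d_i2 = -3.253 cm; m₂ = −d_i2/d_o2 = +1.246.
m = m₁·m₂ = (-0.1805)(+1.246) = -0.225.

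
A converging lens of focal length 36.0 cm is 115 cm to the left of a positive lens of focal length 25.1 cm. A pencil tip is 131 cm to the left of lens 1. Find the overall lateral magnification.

Lens 1: 1/d_i1 = 1/(36.0) − 1/(131) = 0.02014, so d_i1 = 49.64 cm; m₁ = −d_i1/d_o1 = -0.3789.
d_o2 = 115 − (49.64) = 65.36 cm.
Lens 2: 1/d_i2 = 1/(25.1) − 1/(65.36) = 0.02454, so d_i2 = 40.75 cm; m₂ = −d_i2/d_o2 = -0.6234.
m = m₁·m₂ = (-0.3789)(-0.6234) = +0.236.

m = +0.236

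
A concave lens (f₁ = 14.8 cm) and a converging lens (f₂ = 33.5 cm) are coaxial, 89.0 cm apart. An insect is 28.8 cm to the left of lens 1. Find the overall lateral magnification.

m = -0.174

f₁ = −14.8 cm (diverging).
Lens 1: 1/d_i1 = 1/(-14.8) − 1/(28.8) = -0.1023, so d_i1 = -9.776 cm; m₁ = −d_i1/d_o1 = +0.3394.
d_o2 = 89.0 − (-9.776) = 98.78 cm.
Lens 2: 1/d_i2 = 1/(33.5) − 1/(98.78) = 0.01973, so d_i2 = 50.69 cm; m₂ = −d_i2/d_o2 = -0.5132.
m = m₁·m₂ = (+0.3394)(-0.5132) = -0.174.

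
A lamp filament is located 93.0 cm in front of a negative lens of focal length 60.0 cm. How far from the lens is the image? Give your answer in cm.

36.5 cm

For a negative lens, f = -60.0 cm.
Lens equation: 1/d_i = 1/f − 1/d_o = 1/(-60.00) − 1/(93.0) = -0.01667 − 0.01075 = -0.02742, so d_i = -36.5 cm.
The image is virtual, upright and reduced, on the same side as the object.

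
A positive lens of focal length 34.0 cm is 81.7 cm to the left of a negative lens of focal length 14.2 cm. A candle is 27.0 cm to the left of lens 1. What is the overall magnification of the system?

Lens 1: 1/d_i1 = 1/(34.0) − 1/(27.0) = -0.007625, so d_i1 = -131.1 cm; m₁ = −d_i1/d_o1 = +4.856.
d_o2 = 81.7 − (-131.1) = 212.8 cm.
f₂ = −14.2 cm (diverging).
Lens 2: 1/d_i2 = 1/(-14.2) − 1/(212.8) = -0.07512, so d_i2 = -13.31 cm; m₂ = −d_i2/d_o2 = +0.06256.
m = m₁·m₂ = (+4.856)(+0.06256) = +0.304.

m = +0.304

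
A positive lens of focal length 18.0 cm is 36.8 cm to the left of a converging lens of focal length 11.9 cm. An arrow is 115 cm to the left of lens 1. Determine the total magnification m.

m = +0.620

Lens 1: 1/d_i1 = 1/(18.0) − 1/(115) = 0.04686, so d_i1 = 21.34 cm; m₁ = −d_i1/d_o1 = -0.1856.
d_o2 = 36.8 − (21.34) = 15.46 cm.
Lens 2: 1/d_i2 = 1/(11.9) − 1/(15.46) = 0.01935, so d_i2 = 51.68 cm; m₂ = −d_i2/d_o2 = -3.343.
m = m₁·m₂ = (-0.1856)(-3.343) = +0.620.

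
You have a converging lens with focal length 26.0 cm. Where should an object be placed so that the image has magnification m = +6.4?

m = −d_i/d_o ⇒ d_i = −m·d_o.
1/f = 1/d_o + 1/d_i = 1/d_o − 1/(m·d_o) = (1 − 1/m)/d_o, so d_o = f(1 − 1/m) = (26.00)(1 − 1/(+6.4)) = 21.9 cm.

21.9 cm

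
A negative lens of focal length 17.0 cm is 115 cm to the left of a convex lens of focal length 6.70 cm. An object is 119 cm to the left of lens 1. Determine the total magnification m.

m = -0.00680

f₁ = −17.0 cm (diverging).
Lens 1: 1/d_i1 = 1/(-17.0) − 1/(119) = -0.06723, so d_i1 = -14.88 cm; m₁ = −d_i1/d_o1 = +0.1250.
d_o2 = 115 − (-14.88) = 129.9 cm.
Lens 2: 1/d_i2 = 1/(6.70) − 1/(129.9) = 0.1416, so d_i2 = 7.064 cm; m₂ = −d_i2/d_o2 = -0.05438.
m = m₁·m₂ = (+0.1250)(-0.05438) = -0.00680.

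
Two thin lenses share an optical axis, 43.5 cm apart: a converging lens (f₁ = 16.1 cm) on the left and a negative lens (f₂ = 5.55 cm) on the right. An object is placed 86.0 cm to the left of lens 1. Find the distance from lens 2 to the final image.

Lens 1: 1/d_i1 = 1/f₁ − 1/d_o1 = 1/(16.1) − 1/(86.0) = 0.05048, so d_i1 = 19.81 cm.
The intermediate image is 19.81 cm to the right of lens 1, which is 43.5 − (19.81) = 23.69 cm to the left of lens 2, so d_o2 = +23.69 cm.
Lens 2 is diverging, so f₂ = −5.55 cm.
Lens 2: 1/d_i2 = 1/f₂ − 1/d_o2 = 1/(-5.55) − 1/(23.69) = -0.2224, so d_i2 = -4.50 cm.
The final image is virtual, 4.50 cm to the left of lens 2 (overall magnification ≈ -0.044).

4.50 cm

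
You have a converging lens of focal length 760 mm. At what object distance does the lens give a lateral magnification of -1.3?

m = −d_i/d_o ⇒ d_i = −m·d_o.
1/f = 1/d_o + 1/d_i = 1/d_o − 1/(m·d_o) = (1 − 1/m)/d_o, so d_o = f(1 − 1/m) = (760.0)(1 − 1/(-1.3)) = 1340 mm.

1340 mm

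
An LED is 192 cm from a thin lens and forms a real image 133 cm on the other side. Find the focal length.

Real image ⇒ d_i = +133 cm.
1/f = 1/d_o + 1/d_i = 1/(192) + 1/(133) = 0.01273, so f = 78.6 cm.
Since f is positive, the thin lens is converging.

f = 78.6 cm (converging)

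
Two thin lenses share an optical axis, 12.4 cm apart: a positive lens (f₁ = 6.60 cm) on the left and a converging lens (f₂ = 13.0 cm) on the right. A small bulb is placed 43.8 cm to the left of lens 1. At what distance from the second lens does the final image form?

Lens 1: 1/d_i1 = 1/f₁ − 1/d_o1 = 1/(6.60) − 1/(43.8) = 0.1287, so d_i1 = 7.771 cm.
The intermediate image is 7.771 cm to the right of lens 1, which is 12.4 − (7.771) = 4.629 cm to the left of lens 2, so d_o2 = +4.629 cm.
Lens 2: 1/d_i2 = 1/f₂ − 1/d_o2 = 1/(13.0) − 1/(4.629) = -0.1391, so d_i2 = -7.19 cm.
The final image is virtual, 7.19 cm to the left of lens 2 (overall magnification ≈ -0.28).

7.19 cm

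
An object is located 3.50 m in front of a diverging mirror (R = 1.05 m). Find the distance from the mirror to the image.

0.457 m

f = R/2 = 1.05/2 = 0.5250 m; for a diverging mirror, f = -0.5250 m.
Mirror equation: 1/s_i = 1/f − 1/s_o = 1/(-0.5250) − 1/(3.50) = -1.905 − 0.2857 = -2.190, so s_i = -0.457 m.
The image is virtual, upright and reduced, behind the mirror.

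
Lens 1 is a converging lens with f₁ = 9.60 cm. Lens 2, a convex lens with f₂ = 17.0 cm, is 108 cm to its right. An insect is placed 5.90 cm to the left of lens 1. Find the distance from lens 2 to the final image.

Lens 1: 1/d_i1 = 1/f₁ − 1/d_o1 = 1/(9.60) − 1/(5.90) = -0.06532, so d_i1 = -15.31 cm.
The intermediate image is 15.31 cm to the left of lens 1 (virtual), which is 108 − (-15.31) = 123.3 cm to the left of lens 2, so d_o2 = +123.3 cm.
Lens 2: 1/d_i2 = 1/f₂ − 1/d_o2 = 1/(17.0) − 1/(123.3) = 0.05071, so d_i2 = 19.7 cm.
The final image is real, 19.7 cm to the right of lens 2 (overall magnification ≈ -0.41).

19.7 cm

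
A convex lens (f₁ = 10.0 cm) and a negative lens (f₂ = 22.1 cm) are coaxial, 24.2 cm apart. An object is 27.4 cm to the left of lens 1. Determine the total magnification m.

m = -0.416

Lens 1: 1/d_i1 = 1/(10.0) − 1/(27.4) = 0.06350, so d_i1 = 15.75 cm; m₁ = −d_i1/d_o1 = -0.5748.
d_o2 = 24.2 − (15.75) = 8.450 cm.
f₂ = −22.1 cm (diverging).
Lens 2: 1/d_i2 = 1/(-22.1) − 1/(8.450) = -0.1636, so d_i2 = -6.113 cm; m₂ = −d_i2/d_o2 = +0.7234.
m = m₁·m₂ = (-0.5748)(+0.7234) = -0.416.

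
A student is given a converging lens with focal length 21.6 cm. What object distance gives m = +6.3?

18.2 cm

m = −d_i/d_o ⇒ d_i = −m·d_o.
1/f = 1/d_o + 1/d_i = 1/d_o − 1/(m·d_o) = (1 − 1/m)/d_o, so d_o = f(1 − 1/m) = (21.60)(1 − 1/(+6.3)) = 18.2 cm.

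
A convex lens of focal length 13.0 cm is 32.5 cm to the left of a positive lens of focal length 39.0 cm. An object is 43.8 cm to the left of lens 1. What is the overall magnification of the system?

m = -0.659

Lens 1: 1/d_i1 = 1/(13.0) − 1/(43.8) = 0.05409, so d_i1 = 18.49 cm; m₁ = −d_i1/d_o1 = -0.4221.
d_o2 = 32.5 − (18.49) = 14.01 cm.
Lens 2: 1/d_i2 = 1/(39.0) − 1/(14.01) = -0.04574, so d_i2 = -21.86 cm; m₂ = −d_i2/d_o2 = +1.561.
m = m₁·m₂ = (-0.4221)(+1.561) = -0.659.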